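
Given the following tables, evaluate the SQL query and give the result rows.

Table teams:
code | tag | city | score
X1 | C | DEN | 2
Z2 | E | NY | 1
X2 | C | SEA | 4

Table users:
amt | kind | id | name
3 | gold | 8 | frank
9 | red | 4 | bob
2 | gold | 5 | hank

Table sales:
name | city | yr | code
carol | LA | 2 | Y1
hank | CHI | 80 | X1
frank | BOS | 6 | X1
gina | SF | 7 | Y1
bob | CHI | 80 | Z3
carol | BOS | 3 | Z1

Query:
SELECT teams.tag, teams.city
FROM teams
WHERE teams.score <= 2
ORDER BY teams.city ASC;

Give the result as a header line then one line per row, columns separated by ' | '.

== RESULT ==
teams.tag | teams.city
C | DEN
E | NY

Derivation:
After WHERE (2 rows):
teams.code | teams.tag | teams.city | teams.score
X1 | C | DEN | 2
Z2 | E | NY | 1
After SELECT (2 rows):
teams.tag | teams.city
C | DEN
E | NY
After ORDER BY (2 rows):
teams.tag | teams.city
C | DEN
E | NY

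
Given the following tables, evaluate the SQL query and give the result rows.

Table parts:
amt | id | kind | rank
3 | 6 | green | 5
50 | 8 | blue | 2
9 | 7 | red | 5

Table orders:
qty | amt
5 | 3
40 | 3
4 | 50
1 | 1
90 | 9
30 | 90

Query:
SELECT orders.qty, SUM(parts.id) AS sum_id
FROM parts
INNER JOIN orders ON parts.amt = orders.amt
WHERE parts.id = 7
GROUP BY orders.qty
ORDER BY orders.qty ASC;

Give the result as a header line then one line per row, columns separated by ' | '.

== RESULT ==
orders.qty | sum_id
90 | 7

Derivation:
After JOIN orders (4 rows):
parts.amt | parts.id | parts.kind | parts.rank | orders.qty | orders.amt
3 | 6 | green | 5 | 5 | 3
3 | 6 | green | 5 | 40 | 3
50 | 8 | blue | 2 | 4 | 50
9 | 7 | red | 5 | 90 | 9
After WHERE (1 rows):
parts.amt | parts.id | parts.kind | parts.rank | orders.qty | orders.amt
9 | 7 | red | 5 | 90 | 9
After GROUP BY (1 rows):
orders.qty | sum_id
90 | 7
After ORDER BY (1 rows):
orders.qty | sum_id
90 | 7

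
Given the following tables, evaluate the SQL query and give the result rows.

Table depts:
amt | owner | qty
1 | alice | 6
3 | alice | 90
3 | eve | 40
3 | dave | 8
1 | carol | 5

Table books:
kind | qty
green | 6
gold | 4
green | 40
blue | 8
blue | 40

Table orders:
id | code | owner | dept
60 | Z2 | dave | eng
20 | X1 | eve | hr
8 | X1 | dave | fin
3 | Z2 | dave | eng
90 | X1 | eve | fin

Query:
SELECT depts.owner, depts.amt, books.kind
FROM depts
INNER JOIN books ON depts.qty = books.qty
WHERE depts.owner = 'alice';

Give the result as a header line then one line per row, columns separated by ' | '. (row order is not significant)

After JOIN books (4 rows):
depts.amt | depts.owner | depts.qty | books.kind | books.qty
1 | alice | 6 | green | 6
3 | eve | 40 | green | 40
3 | eve | 40 | blue | 40
3 | dave | 8 | blue | 8
After WHERE (1 rows):
depts.amt | depts.owner | depts.qty | books.kind | books.qty
1 | alice | 6 | green | 6
After SELECT (1 rows):
depts.owner | depts.amt | books.kind
alice | 1 | green

== RESULT ==
depts.owner | depts.amt | books.kind
alice | 1 | green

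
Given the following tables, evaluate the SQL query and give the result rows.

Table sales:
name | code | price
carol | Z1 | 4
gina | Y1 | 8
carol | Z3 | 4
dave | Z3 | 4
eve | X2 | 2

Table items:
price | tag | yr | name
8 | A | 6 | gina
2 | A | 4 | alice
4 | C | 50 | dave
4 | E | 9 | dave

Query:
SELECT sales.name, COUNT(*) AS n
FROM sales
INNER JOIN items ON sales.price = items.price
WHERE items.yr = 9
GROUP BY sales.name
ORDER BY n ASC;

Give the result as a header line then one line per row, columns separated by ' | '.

== RESULT ==
sales.name | n
dave | 1
carol | 2

Derivation:
After JOIN items (8 rows):
sales.name | sales.code | sales.price | items.price | items.tag | items.yr | items.name
carol | Z1 | 4 | 4 | C | 50 | dave
carol | Z1 | 4 | 4 | E | 9 | dave
gina | Y1 | 8 | 8 | A | 6 | gina
carol | Z3 | 4 | 4 | C | 50 | dave
carol | Z3 | 4 | 4 | E | 9 | dave
dave | Z3 | 4 | 4 | C | 50 | dave
dave | Z3 | 4 | 4 | E | 9 | dave
eve | X2 | 2 | 2 | A | 4 | alice
After WHERE (3 rows):
sales.name | sales.code | sales.price | items.price | items.tag | items.yr | items.name
carol | Z1 | 4 | 4 | E | 9 | dave
carol | Z3 | 4 | 4 | E | 9 | dave
dave | Z3 | 4 | 4 | E | 9 | dave
After GROUP BY (2 rows):
sales.name | n
carol | 2
dave | 1
After ORDER BY (2 rows):
sales.name | n
dave | 1
carol | 2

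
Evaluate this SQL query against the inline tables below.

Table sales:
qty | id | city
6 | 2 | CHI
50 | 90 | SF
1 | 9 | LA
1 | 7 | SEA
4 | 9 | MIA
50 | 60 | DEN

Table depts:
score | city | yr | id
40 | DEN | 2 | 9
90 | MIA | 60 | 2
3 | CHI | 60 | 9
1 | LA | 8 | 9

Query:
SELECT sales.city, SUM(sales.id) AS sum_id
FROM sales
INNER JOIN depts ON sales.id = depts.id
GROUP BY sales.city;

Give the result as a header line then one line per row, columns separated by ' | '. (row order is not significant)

== RESULT ==
sales.city | sum_id
CHI | 2
LA | 27
MIA | 27

Derivation:
After JOIN depts (7 rows):
sales.qty | sales.id | sales.city | depts.score | depts.city | depts.yr | depts.id
6 | 2 | CHI | 90 | MIA | 60 | 2
1 | 9 | LA | 40 | DEN | 2 | 9
1 | 9 | LA | 3 | CHI | 60 | 9
1 | 9 | LA | 1 | LA | 8 | 9
4 | 9 | MIA | 40 | DEN | 2 | 9
4 | 9 | MIA | 3 | CHI | 60 | 9
4 | 9 | MIA | 1 | LA | 8 | 9
After GROUP BY (3 rows):
sales.city | sum_id
CHI | 2
LA | 27
MIA | 27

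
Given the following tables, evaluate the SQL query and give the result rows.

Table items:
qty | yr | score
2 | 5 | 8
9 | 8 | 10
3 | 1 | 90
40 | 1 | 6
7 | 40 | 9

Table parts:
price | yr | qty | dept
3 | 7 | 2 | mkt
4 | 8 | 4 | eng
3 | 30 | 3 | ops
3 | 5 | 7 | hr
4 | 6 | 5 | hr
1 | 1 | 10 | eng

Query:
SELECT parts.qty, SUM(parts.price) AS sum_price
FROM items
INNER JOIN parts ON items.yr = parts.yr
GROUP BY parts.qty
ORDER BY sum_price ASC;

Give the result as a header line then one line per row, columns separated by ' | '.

After JOIN parts (4 rows):
items.qty | items.yr | items.score | parts.price | parts.yr | parts.qty | parts.dept
2 | 5 | 8 | 3 | 5 | 7 | hr
9 | 8 | 10 | 4 | 8 | 4 | eng
3 | 1 | 90 | 1 | 1 | 10 | eng
40 | 1 | 6 | 1 | 1 | 10 | eng
After GROUP BY (3 rows):
parts.qty | sum_price
7 | 3
4 | 4
10 | 2
After ORDER BY (3 rows):
parts.qty | sum_price
10 | 2
7 | 3
4 | 4

== RESULT ==
parts.qty | sum_price
10 | 2
7 | 3
4 | 4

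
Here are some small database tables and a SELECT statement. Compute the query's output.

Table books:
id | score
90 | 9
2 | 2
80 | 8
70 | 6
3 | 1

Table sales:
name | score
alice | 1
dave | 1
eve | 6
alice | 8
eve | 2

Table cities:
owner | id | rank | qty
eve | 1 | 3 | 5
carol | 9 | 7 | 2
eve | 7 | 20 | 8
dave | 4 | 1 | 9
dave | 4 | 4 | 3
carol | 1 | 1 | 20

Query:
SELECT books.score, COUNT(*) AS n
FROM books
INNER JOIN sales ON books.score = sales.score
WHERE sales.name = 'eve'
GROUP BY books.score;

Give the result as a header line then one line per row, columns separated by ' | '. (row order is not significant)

== RESULT ==
books.score | n
2 | 1
6 | 1

Derivation:
After JOIN sales (5 rows):
books.id | books.score | sales.name | sales.score
2 | 2 | eve | 2
80 | 8 | alice | 8
70 | 6 | eve | 6
3 | 1 | alice | 1
3 | 1 | dave | 1
After WHERE (2 rows):
books.id | books.score | sales.name | sales.score
2 | 2 | eve | 2
70 | 6 | eve | 6
After GROUP BY (2 rows):
books.score | n
2 | 1
6 | 1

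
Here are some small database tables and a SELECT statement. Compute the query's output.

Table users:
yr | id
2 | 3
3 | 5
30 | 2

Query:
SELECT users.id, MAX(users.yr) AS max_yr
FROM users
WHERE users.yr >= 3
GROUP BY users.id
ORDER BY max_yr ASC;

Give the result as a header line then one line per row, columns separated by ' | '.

After WHERE (2 rows):
users.yr | users.id
3 | 5
30 | 2
After GROUP BY (2 rows):
users.id | max_yr
5 | 3
2 | 30
After ORDER BY (2 rows):
users.id | max_yr
5 | 3
2 | 30

== RESULT ==
users.id | max_yr
5 | 3
2 | 30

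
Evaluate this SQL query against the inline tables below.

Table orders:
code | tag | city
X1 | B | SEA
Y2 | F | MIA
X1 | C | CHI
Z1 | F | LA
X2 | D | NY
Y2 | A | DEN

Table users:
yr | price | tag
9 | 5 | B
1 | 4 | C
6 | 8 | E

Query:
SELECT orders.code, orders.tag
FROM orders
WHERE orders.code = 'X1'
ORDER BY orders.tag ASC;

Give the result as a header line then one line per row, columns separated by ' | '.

After WHERE (2 rows):
orders.code | orders.tag | orders.city
X1 | B | SEA
X1 | C | CHI
After SELECT (2 rows):
orders.code | orders.tag
X1 | B
X1 | C
After ORDER BY (2 rows):
orders.code | orders.tag
X1 | B
X1 | C

== RESULT ==
orders.code | orders.tag
X1 | B
X1 | C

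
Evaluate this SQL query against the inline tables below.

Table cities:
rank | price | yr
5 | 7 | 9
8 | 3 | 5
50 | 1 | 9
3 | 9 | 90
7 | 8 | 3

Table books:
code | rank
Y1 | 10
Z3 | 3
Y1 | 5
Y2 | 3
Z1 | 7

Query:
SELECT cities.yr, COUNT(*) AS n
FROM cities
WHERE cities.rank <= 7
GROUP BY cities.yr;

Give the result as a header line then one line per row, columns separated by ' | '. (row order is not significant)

After WHERE (3 rows):
cities.rank | cities.price | cities.yr
5 | 7 | 9
3 | 9 | 90
7 | 8 | 3
After GROUP BY (3 rows):
cities.yr | n
9 | 1
90 | 1
3 | 1

== RESULT ==
cities.yr | n
9 | 1
90 | 1
3 | 1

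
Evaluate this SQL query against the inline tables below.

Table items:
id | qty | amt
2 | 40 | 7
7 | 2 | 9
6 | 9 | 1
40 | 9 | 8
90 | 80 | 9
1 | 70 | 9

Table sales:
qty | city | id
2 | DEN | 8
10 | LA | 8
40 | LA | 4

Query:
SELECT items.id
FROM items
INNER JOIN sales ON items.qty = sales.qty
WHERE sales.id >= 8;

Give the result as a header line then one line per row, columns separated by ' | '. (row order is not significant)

== RESULT ==
items.id
7

Derivation:
After JOIN sales (2 rows):
items.id | items.qty | items.amt | sales.qty | sales.city | sales.id
2 | 40 | 7 | 40 | LA | 4
7 | 2 | 9 | 2 | DEN | 8
After WHERE (1 rows):
items.id | items.qty | items.amt | sales.qty | sales.city | sales.id
7 | 2 | 9 | 2 | DEN | 8
After SELECT (1 rows):
items.id
7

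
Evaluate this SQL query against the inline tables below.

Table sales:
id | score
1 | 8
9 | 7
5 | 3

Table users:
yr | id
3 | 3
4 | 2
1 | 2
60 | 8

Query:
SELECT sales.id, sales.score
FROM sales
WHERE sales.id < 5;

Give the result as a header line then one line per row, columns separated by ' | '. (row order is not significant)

After WHERE (1 rows):
sales.id | sales.score
1 | 8
After SELECT (1 rows):
sales.id | sales.score
1 | 8

== RESULT ==
sales.id | sales.score
1 | 8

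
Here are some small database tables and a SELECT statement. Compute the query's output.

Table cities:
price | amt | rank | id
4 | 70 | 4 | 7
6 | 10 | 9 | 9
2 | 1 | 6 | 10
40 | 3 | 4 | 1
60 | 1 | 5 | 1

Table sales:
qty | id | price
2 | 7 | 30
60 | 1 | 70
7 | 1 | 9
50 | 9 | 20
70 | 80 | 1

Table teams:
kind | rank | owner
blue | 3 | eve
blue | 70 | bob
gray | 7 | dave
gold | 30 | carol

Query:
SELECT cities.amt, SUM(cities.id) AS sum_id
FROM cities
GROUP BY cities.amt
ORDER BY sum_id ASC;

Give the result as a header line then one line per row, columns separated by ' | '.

After GROUP BY (4 rows):
cities.amt | sum_id
70 | 7
10 | 9
1 | 11
3 | 1
After ORDER BY (4 rows):
cities.amt | sum_id
3 | 1
70 | 7
10 | 9
1 | 11

== RESULT ==
cities.amt | sum_id
3 | 1
70 | 7
10 | 9
1 | 11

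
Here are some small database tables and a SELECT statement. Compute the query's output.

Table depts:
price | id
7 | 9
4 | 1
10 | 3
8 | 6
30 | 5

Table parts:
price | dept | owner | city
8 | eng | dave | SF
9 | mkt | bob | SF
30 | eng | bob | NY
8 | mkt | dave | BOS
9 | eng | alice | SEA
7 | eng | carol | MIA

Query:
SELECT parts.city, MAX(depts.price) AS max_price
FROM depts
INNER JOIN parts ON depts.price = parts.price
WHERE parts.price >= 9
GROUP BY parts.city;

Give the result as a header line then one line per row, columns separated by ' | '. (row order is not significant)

After JOIN parts (4 rows):
depts.price | depts.id | parts.price | parts.dept | parts.owner | parts.city
7 | 9 | 7 | eng | carol | MIA
8 | 6 | 8 | eng | dave | SF
8 | 6 | 8 | mkt | dave | BOS
30 | 5 | 30 | eng | bob | NY
After WHERE (1 rows):
depts.price | depts.id | parts.price | parts.dept | parts.owner | parts.city
30 | 5 | 30 | eng | bob | NY
After GROUP BY (1 rows):
parts.city | max_price
NY | 30

== RESULT ==
parts.city | max_price
NY | 30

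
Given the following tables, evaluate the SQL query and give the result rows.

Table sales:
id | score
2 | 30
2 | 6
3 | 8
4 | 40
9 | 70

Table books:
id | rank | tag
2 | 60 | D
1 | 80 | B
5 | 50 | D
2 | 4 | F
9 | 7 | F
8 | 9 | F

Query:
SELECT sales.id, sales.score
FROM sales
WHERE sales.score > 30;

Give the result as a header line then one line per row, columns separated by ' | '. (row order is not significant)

After WHERE (2 rows):
sales.id | sales.score
4 | 40
9 | 70
After SELECT (2 rows):
sales.id | sales.score
4 | 40
9 | 70

== RESULT ==
sales.id | sales.score
4 | 40
9 | 70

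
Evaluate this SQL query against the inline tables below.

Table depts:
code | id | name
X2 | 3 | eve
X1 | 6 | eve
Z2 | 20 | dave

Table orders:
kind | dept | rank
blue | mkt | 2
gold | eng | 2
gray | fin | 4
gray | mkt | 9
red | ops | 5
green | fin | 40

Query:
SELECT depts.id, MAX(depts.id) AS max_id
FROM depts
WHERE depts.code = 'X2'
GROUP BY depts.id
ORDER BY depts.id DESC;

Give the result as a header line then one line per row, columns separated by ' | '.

After WHERE (1 rows):
depts.code | depts.id | depts.name
X2 | 3 | eve
After GROUP BY (1 rows):
depts.id | max_id
3 | 3
After ORDER BY (1 rows):
depts.id | max_id
3 | 3

== RESULT ==
depts.id | max_id
3 | 3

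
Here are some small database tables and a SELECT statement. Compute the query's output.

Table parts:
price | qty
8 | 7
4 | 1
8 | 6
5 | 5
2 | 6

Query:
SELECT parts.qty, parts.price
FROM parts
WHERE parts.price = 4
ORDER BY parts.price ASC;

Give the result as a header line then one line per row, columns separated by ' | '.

== RESULT ==
parts.qty | parts.price
1 | 4

Derivation:
After WHERE (1 rows):
parts.price | parts.qty
4 | 1
After SELECT (1 rows):
parts.qty | parts.price
1 | 4
After ORDER BY (1 rows):
parts.qty | parts.price
1 | 4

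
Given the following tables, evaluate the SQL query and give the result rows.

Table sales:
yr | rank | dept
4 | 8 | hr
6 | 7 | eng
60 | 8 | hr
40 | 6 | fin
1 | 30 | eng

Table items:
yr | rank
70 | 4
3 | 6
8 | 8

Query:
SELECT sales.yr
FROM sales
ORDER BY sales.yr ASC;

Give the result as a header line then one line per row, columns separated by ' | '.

== RESULT ==
sales.yr
1
4
6
40
60

Derivation:
After SELECT (5 rows):
sales.yr
4
6
60
40
1
After ORDER BY (5 rows):
sales.yr
1
4
6
40
60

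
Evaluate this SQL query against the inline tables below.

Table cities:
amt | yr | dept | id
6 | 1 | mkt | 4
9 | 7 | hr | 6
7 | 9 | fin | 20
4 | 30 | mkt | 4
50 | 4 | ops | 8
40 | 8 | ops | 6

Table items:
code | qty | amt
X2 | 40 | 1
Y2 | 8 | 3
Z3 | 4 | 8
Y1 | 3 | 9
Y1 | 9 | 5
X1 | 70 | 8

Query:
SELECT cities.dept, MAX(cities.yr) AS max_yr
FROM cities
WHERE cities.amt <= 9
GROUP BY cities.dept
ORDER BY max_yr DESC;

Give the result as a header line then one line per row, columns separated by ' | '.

== RESULT ==
cities.dept | max_yr
mkt | 30
fin | 9
hr | 7

Derivation:
After WHERE (4 rows):
cities.amt | cities.yr | cities.dept | cities.id
6 | 1 | mkt | 4
9 | 7 | hr | 6
7 | 9 | fin | 20
4 | 30 | mkt | 4
After GROUP BY (3 rows):
cities.dept | max_yr
mkt | 30
hr | 7
fin | 9
After ORDER BY (3 rows):
cities.dept | max_yr
mkt | 30
fin | 9
hr | 7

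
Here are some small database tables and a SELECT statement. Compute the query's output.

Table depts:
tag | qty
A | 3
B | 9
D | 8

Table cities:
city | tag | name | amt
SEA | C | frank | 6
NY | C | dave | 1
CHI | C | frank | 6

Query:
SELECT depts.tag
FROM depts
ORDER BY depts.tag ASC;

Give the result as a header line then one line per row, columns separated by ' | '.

== RESULT ==
depts.tag
A
B
D

Derivation:
After SELECT (3 rows):
depts.tag
A
B
D
After ORDER BY (3 rows):
depts.tag
A
B
D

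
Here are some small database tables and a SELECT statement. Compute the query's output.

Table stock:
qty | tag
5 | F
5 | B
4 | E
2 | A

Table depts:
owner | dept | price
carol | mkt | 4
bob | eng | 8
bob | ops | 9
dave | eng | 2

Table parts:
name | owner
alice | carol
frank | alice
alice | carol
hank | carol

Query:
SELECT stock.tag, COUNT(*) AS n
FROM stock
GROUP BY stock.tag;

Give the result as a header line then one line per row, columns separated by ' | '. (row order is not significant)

After GROUP BY (4 rows):
stock.tag | n
F | 1
B | 1
E | 1
A | 1

== RESULT ==
stock.tag | n
F | 1
B | 1
E | 1
A | 1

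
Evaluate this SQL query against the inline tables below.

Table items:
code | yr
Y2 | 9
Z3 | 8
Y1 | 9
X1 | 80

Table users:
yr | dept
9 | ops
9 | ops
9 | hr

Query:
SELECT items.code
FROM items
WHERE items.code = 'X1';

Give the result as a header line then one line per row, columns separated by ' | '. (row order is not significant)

After WHERE (1 rows):
items.code | items.yr
X1 | 80
After SELECT (1 rows):
items.code
X1

== RESULT ==
items.code
X1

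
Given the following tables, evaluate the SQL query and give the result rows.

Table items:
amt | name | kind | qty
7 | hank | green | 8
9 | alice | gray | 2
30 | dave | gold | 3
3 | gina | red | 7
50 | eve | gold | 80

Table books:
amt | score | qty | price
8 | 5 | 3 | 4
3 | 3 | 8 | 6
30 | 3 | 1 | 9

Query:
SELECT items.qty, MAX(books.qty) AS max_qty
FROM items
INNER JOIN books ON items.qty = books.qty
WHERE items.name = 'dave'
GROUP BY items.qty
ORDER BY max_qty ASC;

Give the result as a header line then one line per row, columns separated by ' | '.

After JOIN books (2 rows):
items.amt | items.name | items.kind | items.qty | books.amt | books.score | books.qty | books.price
7 | hank | green | 8 | 3 | 3 | 8 | 6
30 | dave | gold | 3 | 8 | 5 | 3 | 4
After WHERE (1 rows):
items.amt | items.name | items.kind | items.qty | books.amt | books.score | books.qty | books.price
30 | dave | gold | 3 | 8 | 5 | 3 | 4
After GROUP BY (1 rows):
items.qty | max_qty
3 | 3
After ORDER BY (1 rows):
items.qty | max_qty
3 | 3

== RESULT ==
items.qty | max_qty
3 | 3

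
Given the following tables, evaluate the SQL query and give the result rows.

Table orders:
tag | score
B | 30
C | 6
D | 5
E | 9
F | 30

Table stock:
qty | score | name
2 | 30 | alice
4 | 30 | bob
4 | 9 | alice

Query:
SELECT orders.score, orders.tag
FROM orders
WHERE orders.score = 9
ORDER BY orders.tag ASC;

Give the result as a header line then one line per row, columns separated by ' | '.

== RESULT ==
orders.score | orders.tag
9 | E

Derivation:
After WHERE (1 rows):
orders.tag | orders.score
E | 9
After SELECT (1 rows):
orders.score | orders.tag
9 | E
After ORDER BY (1 rows):
orders.score | orders.tag
9 | E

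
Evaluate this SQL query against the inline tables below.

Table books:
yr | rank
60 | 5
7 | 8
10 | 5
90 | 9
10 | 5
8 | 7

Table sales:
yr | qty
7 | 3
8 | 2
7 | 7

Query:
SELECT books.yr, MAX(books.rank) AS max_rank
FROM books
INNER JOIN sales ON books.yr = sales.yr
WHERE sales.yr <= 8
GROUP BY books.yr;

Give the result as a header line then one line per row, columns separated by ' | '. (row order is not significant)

== RESULT ==
books.yr | max_rank
7 | 8
8 | 7

Derivation:
After JOIN sales (3 rows):
books.yr | books.rank | sales.yr | sales.qty
7 | 8 | 7 | 3
7 | 8 | 7 | 7
8 | 7 | 8 | 2
After WHERE (3 rows):
books.yr | books.rank | sales.yr | sales.qty
7 | 8 | 7 | 3
7 | 8 | 7 | 7
8 | 7 | 8 | 2
After GROUP BY (2 rows):
books.yr | max_rank
7 | 8
8 | 7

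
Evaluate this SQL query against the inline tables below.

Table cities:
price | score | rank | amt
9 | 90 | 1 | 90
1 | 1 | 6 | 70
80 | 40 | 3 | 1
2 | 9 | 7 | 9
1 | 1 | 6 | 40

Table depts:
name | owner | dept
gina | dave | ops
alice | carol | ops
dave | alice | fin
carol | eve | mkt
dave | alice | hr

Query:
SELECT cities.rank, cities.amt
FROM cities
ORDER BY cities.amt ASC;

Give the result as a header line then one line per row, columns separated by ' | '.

== RESULT ==
cities.rank | cities.amt
3 | 1
7 | 9
6 | 40
6 | 70
1 | 90

Derivation:
After SELECT (5 rows):
cities.rank | cities.amt
1 | 90
6 | 70
3 | 1
7 | 9
6 | 40
After ORDER BY (5 rows):
cities.rank | cities.amt
3 | 1
7 | 9
6 | 40
6 | 70
1 | 90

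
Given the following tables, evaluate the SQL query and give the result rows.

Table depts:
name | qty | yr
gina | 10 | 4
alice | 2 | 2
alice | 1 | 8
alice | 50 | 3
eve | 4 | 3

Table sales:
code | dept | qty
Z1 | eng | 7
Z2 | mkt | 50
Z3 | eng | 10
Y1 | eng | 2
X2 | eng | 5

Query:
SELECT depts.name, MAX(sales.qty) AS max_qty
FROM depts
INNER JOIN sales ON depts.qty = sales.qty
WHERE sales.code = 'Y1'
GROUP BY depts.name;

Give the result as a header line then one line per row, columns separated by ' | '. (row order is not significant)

After JOIN sales (3 rows):
depts.name | depts.qty | depts.yr | sales.code | sales.dept | sales.qty
gina | 10 | 4 | Z3 | eng | 10
alice | 2 | 2 | Y1 | eng | 2
alice | 50 | 3 | Z2 | mkt | 50
After WHERE (1 rows):
depts.name | depts.qty | depts.yr | sales.code | sales.dept | sales.qty
alice | 2 | 2 | Y1 | eng | 2
After GROUP BY (1 rows):
depts.name | max_qty
alice | 2

== RESULT ==
depts.name | max_qty
alice | 2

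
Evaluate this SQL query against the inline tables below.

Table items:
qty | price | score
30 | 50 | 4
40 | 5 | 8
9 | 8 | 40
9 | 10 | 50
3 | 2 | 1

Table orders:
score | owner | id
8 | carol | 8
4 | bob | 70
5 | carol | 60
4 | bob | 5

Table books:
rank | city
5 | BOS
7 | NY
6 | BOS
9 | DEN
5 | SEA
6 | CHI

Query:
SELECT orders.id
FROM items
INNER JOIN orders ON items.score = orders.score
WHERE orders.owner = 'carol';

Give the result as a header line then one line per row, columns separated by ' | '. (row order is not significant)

After JOIN orders (3 rows):
items.qty | items.price | items.score | orders.score | orders.owner | orders.id
30 | 50 | 4 | 4 | bob | 70
30 | 50 | 4 | 4 | bob | 5
40 | 5 | 8 | 8 | carol | 8
After WHERE (1 rows):
items.qty | items.price | items.score | orders.score | orders.owner | orders.id
40 | 5 | 8 | 8 | carol | 8
After SELECT (1 rows):
orders.id
8

== RESULT ==
orders.id
8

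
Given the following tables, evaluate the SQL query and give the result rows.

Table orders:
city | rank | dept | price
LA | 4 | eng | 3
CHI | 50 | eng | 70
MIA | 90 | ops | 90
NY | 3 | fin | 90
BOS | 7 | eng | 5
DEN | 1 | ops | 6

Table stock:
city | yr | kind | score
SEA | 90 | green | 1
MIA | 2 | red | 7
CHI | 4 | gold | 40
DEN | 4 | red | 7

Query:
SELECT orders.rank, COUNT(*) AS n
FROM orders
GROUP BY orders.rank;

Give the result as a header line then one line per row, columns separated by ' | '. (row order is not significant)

After GROUP BY (6 rows):
orders.rank | n
4 | 1
50 | 1
90 | 1
3 | 1
7 | 1
1 | 1

== RESULT ==
orders.rank | n
4 | 1
50 | 1
90 | 1
3 | 1
7 | 1
1 | 1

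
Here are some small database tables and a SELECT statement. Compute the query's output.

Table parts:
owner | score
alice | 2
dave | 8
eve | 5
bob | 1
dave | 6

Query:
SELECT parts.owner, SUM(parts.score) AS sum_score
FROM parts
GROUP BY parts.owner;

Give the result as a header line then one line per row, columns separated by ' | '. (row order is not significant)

After GROUP BY (4 rows):
parts.owner | sum_score
alice | 2
dave | 14
eve | 5
bob | 1

== RESULT ==
parts.owner | sum_score
alice | 2
dave | 14
eve | 5
bob | 1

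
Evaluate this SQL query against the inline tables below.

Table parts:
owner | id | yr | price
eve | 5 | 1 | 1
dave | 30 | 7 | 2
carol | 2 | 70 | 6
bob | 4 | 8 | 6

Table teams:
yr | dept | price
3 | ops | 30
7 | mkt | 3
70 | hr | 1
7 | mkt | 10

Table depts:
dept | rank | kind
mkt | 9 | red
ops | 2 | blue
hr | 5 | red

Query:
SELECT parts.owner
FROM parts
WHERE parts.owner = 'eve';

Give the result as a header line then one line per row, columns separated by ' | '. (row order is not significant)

== RESULT ==
parts.owner
eve

Derivation:
After WHERE (1 rows):
parts.owner | parts.id | parts.yr | parts.price
eve | 5 | 1 | 1
After SELECT (1 rows):
parts.owner
eve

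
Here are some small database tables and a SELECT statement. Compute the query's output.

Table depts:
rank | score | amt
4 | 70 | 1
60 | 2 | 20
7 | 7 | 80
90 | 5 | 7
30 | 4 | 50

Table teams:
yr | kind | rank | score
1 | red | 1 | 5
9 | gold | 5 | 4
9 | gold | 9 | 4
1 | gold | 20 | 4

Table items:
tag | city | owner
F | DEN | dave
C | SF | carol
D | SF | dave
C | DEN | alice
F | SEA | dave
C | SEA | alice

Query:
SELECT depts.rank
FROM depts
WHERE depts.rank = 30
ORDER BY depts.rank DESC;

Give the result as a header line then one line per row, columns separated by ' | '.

After WHERE (1 rows):
depts.rank | depts.score | depts.amt
30 | 4 | 50
After SELECT (1 rows):
depts.rank
30
After ORDER BY (1 rows):
depts.rank
30

== RESULT ==
depts.rank
30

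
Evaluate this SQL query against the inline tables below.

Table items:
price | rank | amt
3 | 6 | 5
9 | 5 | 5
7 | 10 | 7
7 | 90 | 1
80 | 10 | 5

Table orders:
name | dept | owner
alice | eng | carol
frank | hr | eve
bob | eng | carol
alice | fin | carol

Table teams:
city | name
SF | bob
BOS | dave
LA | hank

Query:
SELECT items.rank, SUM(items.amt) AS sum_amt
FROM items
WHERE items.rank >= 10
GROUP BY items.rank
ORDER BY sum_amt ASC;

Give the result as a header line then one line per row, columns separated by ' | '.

After WHERE (3 rows):
items.price | items.rank | items.amt
7 | 10 | 7
7 | 90 | 1
80 | 10 | 5
After GROUP BY (2 rows):
items.rank | sum_amt
10 | 12
90 | 1
After ORDER BY (2 rows):
items.rank | sum_amt
90 | 1
10 | 12

== RESULT ==
items.rank | sum_amt
90 | 1
10 | 12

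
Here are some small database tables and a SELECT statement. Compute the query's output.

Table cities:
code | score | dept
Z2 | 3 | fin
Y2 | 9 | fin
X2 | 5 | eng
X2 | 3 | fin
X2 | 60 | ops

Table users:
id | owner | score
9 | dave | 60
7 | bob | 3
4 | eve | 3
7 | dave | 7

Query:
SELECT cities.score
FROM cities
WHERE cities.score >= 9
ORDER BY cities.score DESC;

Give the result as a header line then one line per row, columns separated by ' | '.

== RESULT ==
cities.score
60
9

Derivation:
After WHERE (2 rows):
cities.code | cities.score | cities.dept
Y2 | 9 | fin
X2 | 60 | ops
After SELECT (2 rows):
cities.score
9
60
After ORDER BY (2 rows):
cities.score
60
9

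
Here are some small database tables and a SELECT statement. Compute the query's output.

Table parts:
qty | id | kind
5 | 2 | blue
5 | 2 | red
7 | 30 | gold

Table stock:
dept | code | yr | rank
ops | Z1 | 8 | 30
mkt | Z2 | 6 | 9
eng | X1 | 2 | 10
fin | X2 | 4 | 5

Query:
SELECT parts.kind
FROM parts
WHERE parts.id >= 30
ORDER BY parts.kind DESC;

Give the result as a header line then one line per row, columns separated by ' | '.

After WHERE (1 rows):
parts.qty | parts.id | parts.kind
7 | 30 | gold
After SELECT (1 rows):
parts.kind
gold
After ORDER BY (1 rows):
parts.kind
gold

== RESULT ==
parts.kind
gold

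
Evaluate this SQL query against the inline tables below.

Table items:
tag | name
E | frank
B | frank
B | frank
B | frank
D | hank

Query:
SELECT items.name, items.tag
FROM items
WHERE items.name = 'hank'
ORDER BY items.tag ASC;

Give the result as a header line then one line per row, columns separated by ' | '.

== RESULT ==
items.name | items.tag
hank | D

Derivation:
After WHERE (1 rows):
items.tag | items.name
D | hank
After SELECT (1 rows):
items.name | items.tag
hank | D
After ORDER BY (1 rows):
items.name | items.tag
hank | D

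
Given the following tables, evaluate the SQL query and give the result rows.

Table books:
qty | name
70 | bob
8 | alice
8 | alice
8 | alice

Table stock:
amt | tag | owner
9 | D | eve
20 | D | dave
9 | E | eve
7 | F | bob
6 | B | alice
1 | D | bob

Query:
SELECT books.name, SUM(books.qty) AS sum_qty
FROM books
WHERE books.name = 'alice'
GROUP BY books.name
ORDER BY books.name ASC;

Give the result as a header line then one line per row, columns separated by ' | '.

After WHERE (3 rows):
books.qty | books.name
8 | alice
8 | alice
8 | alice
After GROUP BY (1 rows):
books.name | sum_qty
alice | 24
After ORDER BY (1 rows):
books.name | sum_qty
alice | 24

== RESULT ==
books.name | sum_qty
alice | 24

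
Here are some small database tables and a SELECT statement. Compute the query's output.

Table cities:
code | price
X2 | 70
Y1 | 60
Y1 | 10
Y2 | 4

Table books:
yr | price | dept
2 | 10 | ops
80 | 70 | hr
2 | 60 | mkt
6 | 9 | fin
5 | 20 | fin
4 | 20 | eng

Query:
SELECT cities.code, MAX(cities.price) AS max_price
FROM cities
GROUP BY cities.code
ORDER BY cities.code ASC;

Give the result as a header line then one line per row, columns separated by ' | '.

== RESULT ==
cities.code | max_price
X2 | 70
Y1 | 60
Y2 | 4

Derivation:
After GROUP BY (3 rows):
cities.code | max_price
X2 | 70
Y1 | 60
Y2 | 4
After ORDER BY (3 rows):
cities.code | max_price
X2 | 70
Y1 | 60
Y2 | 4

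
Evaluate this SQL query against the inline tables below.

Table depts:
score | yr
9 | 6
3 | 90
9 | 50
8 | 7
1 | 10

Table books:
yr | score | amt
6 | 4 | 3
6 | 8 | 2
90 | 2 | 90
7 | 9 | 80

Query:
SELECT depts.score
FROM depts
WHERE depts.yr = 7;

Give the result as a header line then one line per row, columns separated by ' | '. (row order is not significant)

== RESULT ==
depts.score
8

Derivation:
After WHERE (1 rows):
depts.score | depts.yr
8 | 7
After SELECT (1 rows):
depts.score
8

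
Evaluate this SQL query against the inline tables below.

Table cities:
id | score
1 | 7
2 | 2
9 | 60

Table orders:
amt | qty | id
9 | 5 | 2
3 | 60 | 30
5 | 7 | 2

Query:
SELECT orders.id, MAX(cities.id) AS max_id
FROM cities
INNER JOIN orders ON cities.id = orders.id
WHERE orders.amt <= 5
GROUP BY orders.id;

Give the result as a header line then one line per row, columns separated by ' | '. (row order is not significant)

After JOIN orders (2 rows):
cities.id | cities.score | orders.amt | orders.qty | orders.id
2 | 2 | 9 | 5 | 2
2 | 2 | 5 | 7 | 2
After WHERE (1 rows):
cities.id | cities.score | orders.amt | orders.qty | orders.id
2 | 2 | 5 | 7 | 2
After GROUP BY (1 rows):
orders.id | max_id
2 | 2

== RESULT ==
orders.id | max_id
2 | 2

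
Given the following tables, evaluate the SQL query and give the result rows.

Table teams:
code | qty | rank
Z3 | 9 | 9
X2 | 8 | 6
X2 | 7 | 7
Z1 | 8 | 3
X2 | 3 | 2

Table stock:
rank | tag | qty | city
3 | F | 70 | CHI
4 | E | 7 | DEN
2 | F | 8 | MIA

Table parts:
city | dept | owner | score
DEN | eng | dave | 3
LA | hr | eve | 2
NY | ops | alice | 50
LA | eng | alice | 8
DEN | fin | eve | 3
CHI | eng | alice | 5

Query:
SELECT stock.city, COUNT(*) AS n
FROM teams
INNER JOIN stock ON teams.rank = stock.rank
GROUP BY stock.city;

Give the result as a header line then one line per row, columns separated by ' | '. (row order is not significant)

After JOIN stock (2 rows):
teams.code | teams.qty | teams.rank | stock.rank | stock.tag | stock.qty | stock.city
Z1 | 8 | 3 | 3 | F | 70 | CHI
X2 | 3 | 2 | 2 | F | 8 | MIA
After GROUP BY (2 rows):
stock.city | n
CHI | 1
MIA | 1

== RESULT ==
stock.city | n
CHI | 1
MIA | 1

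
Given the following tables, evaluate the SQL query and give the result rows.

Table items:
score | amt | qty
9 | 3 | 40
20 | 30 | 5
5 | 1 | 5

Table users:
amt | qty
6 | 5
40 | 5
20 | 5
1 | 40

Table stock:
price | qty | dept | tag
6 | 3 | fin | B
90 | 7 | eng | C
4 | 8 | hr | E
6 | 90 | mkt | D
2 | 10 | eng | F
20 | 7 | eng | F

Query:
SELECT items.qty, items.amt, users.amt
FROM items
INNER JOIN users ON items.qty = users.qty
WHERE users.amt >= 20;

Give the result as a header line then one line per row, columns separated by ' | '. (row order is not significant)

== RESULT ==
items.qty | items.amt | users.amt
5 | 30 | 40
5 | 30 | 20
5 | 1 | 40
5 | 1 | 20

Derivation:
After JOIN users (7 rows):
items.score | items.amt | items.qty | users.amt | users.qty
9 | 3 | 40 | 1 | 40
20 | 30 | 5 | 6 | 5
20 | 30 | 5 | 40 | 5
20 | 30 | 5 | 20 | 5
5 | 1 | 5 | 6 | 5
5 | 1 | 5 | 40 | 5
5 | 1 | 5 | 20 | 5
After WHERE (4 rows):
items.score | items.amt | items.qty | users.amt | users.qty
20 | 30 | 5 | 40 | 5
20 | 30 | 5 | 20 | 5
5 | 1 | 5 | 40 | 5
5 | 1 | 5 | 20 | 5
After SELECT (4 rows):
items.qty | items.amt | users.amt
5 | 30 | 40
5 | 30 | 20
5 | 1 | 40
5 | 1 | 20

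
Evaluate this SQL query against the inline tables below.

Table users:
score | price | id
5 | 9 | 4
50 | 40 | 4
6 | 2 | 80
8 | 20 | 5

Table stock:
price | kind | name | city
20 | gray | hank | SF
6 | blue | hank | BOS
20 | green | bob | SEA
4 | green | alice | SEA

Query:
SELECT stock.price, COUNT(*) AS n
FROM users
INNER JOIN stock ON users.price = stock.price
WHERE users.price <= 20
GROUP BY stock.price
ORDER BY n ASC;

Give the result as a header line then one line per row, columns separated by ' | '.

After JOIN stock (2 rows):
users.score | users.price | users.id | stock.price | stock.kind | stock.name | stock.city
8 | 20 | 5 | 20 | gray | hank | SF
8 | 20 | 5 | 20 | green | bob | SEA
After WHERE (2 rows):
users.score | users.price | users.id | stock.price | stock.kind | stock.name | stock.city
8 | 20 | 5 | 20 | gray | hank | SF
8 | 20 | 5 | 20 | green | bob | SEA
After GROUP BY (1 rows):
stock.price | n
20 | 2
After ORDER BY (1 rows):
stock.price | n
20 | 2

== RESULT ==
stock.price | n
20 | 2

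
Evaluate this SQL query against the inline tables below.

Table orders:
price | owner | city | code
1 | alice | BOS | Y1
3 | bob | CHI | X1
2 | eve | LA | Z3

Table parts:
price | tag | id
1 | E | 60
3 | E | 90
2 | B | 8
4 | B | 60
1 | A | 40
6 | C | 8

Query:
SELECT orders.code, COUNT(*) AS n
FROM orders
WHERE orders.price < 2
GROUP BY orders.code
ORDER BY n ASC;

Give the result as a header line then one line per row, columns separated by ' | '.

== RESULT ==
orders.code | n
Y1 | 1

Derivation:
After WHERE (1 rows):
orders.price | orders.owner | orders.city | orders.code
1 | alice | BOS | Y1
After GROUP BY (1 rows):
orders.code | n
Y1 | 1
After ORDER BY (1 rows):
orders.code | n
Y1 | 1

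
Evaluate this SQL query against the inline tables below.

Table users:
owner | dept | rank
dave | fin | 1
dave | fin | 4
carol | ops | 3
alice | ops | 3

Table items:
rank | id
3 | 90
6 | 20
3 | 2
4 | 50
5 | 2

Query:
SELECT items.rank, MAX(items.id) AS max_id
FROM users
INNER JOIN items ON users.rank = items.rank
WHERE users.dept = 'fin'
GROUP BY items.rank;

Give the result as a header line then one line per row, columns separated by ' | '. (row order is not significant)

After JOIN items (5 rows):
users.owner | users.dept | users.rank | items.rank | items.id
dave | fin | 4 | 4 | 50
carol | ops | 3 | 3 | 90
carol | ops | 3 | 3 | 2
alice | ops | 3 | 3 | 90
alice | ops | 3 | 3 | 2
After WHERE (1 rows):
users.owner | users.dept | users.rank | items.rank | items.id
dave | fin | 4 | 4 | 50
After GROUP BY (1 rows):
items.rank | max_id
4 | 50

== RESULT ==
items.rank | max_id
4 | 50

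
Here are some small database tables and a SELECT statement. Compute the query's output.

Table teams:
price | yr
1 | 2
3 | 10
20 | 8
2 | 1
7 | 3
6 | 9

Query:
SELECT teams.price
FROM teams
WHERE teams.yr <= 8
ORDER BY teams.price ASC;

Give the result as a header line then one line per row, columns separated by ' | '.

After WHERE (4 rows):
teams.price | teams.yr
1 | 2
20 | 8
2 | 1
7 | 3
After SELECT (4 rows):
teams.price
1
20
2
7
After ORDER BY (4 rows):
teams.price
1
2
7
20

== RESULT ==
teams.price
1
2
7
20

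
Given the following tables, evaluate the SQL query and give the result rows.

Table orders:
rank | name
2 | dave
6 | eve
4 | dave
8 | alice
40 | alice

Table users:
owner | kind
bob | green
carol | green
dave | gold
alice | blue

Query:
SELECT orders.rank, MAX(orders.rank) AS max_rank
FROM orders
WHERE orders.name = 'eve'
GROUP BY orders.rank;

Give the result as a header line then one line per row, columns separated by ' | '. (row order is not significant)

== RESULT ==
orders.rank | max_rank
6 | 6

Derivation:
After WHERE (1 rows):
orders.rank | orders.name
6 | eve
After GROUP BY (1 rows):
orders.rank | max_rank
6 | 6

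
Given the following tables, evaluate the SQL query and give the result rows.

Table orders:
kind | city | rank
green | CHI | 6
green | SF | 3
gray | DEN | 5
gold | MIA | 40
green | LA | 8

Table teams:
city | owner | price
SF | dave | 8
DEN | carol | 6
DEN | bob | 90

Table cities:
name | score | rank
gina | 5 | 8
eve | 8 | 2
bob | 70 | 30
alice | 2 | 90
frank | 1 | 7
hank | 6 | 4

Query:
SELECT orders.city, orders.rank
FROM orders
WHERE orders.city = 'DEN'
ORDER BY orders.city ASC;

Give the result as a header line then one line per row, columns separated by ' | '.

After WHERE (1 rows):
orders.kind | orders.city | orders.rank
gray | DEN | 5
After SELECT (1 rows):
orders.city | orders.rank
DEN | 5
After ORDER BY (1 rows):
orders.city | orders.rank
DEN | 5

== RESULT ==
orders.city | orders.rank
DEN | 5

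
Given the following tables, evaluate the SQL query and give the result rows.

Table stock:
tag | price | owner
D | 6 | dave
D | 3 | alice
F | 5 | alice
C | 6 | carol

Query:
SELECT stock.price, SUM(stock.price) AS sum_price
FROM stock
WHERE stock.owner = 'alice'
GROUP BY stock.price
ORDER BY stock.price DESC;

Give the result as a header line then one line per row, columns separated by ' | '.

== RESULT ==
stock.price | sum_price
5 | 5
3 | 3

Derivation:
After WHERE (2 rows):
stock.tag | stock.price | stock.owner
D | 3 | alice
F | 5 | alice
After GROUP BY (2 rows):
stock.price | sum_price
3 | 3
5 | 5
After ORDER BY (2 rows):
stock.price | sum_price
5 | 5
3 | 3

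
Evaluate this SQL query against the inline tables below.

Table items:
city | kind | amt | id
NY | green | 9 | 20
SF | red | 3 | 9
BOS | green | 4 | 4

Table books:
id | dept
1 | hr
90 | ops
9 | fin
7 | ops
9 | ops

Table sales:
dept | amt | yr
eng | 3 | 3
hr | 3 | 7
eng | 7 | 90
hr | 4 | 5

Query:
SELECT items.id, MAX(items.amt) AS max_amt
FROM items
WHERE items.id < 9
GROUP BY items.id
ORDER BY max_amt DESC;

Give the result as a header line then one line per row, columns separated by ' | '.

== RESULT ==
items.id | max_amt
4 | 4

Derivation:
After WHERE (1 rows):
items.city | items.kind | items.amt | items.id
BOS | green | 4 | 4
After GROUP BY (1 rows):
items.id | max_amt
4 | 4
After ORDER BY (1 rows):
items.id | max_amt
4 | 4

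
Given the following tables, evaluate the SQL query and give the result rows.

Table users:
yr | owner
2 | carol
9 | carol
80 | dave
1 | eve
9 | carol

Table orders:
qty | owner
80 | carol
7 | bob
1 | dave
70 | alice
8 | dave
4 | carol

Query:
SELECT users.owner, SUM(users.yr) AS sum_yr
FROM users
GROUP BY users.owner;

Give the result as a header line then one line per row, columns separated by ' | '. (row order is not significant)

== RESULT ==
users.owner | sum_yr
carol | 20
dave | 80
eve | 1

Derivation:
After GROUP BY (3 rows):
users.owner | sum_yr
carol | 20
dave | 80
eve | 1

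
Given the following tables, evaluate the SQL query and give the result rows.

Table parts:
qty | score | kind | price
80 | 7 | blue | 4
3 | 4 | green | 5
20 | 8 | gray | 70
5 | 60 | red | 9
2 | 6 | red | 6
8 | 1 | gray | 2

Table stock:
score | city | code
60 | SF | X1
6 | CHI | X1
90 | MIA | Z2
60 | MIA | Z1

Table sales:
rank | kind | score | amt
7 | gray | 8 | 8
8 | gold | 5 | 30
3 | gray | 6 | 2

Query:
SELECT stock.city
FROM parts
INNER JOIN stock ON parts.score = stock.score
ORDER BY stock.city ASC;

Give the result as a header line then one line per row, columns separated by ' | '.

After JOIN stock (3 rows):
parts.qty | parts.score | parts.kind | parts.price | stock.score | stock.city | stock.code
5 | 60 | red | 9 | 60 | SF | X1
5 | 60 | red | 9 | 60 | MIA | Z1
2 | 6 | red | 6 | 6 | CHI | X1
After SELECT (3 rows):
stock.city
SF
MIA
CHI
After ORDER BY (3 rows):
stock.city
CHI
MIA
SF

== RESULT ==
stock.city
CHI
MIA
SF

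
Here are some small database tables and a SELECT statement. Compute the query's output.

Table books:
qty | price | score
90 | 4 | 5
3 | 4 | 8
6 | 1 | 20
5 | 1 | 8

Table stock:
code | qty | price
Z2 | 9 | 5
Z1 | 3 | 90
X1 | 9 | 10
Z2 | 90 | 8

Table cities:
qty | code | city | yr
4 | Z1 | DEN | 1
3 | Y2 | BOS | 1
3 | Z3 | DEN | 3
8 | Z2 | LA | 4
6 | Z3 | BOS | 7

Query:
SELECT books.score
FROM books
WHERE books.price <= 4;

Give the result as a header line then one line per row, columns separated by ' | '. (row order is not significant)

After WHERE (4 rows):
books.qty | books.price | books.score
90 | 4 | 5
3 | 4 | 8
6 | 1 | 20
5 | 1 | 8
After SELECT (4 rows):
books.score
5
8
20
8

== RESULT ==
books.score
5
8
20
8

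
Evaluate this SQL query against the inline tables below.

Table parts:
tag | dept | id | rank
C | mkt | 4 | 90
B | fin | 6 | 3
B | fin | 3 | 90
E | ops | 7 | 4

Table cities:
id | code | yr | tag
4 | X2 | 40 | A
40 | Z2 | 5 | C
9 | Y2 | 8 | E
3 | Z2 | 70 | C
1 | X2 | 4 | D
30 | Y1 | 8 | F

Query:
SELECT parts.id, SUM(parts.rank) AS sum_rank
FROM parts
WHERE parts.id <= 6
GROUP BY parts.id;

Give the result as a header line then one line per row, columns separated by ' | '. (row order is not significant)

After WHERE (3 rows):
parts.tag | parts.dept | parts.id | parts.rank
C | mkt | 4 | 90
B | fin | 6 | 3
B | fin | 3 | 90
After GROUP BY (3 rows):
parts.id | sum_rank
4 | 90
6 | 3
3 | 90

== RESULT ==
parts.id | sum_rank
4 | 90
6 | 3
3 | 90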